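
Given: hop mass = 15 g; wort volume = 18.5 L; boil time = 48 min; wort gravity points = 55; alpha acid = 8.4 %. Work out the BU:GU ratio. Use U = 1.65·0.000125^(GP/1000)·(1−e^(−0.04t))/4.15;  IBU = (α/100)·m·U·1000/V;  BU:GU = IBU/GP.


U = 1.65·0.000125^(55/1000)·(1−e^(−0.04·48))/4.15 = 0.2070
IBU = (8.4/100)·15·0.2070·1000/18.5 = 14.0966
BU:GU = 14.0966/55

0.2563


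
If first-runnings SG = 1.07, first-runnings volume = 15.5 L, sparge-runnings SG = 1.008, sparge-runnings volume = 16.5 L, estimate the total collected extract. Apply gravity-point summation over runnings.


total = Σ (SG_i − 1)·1000·V_i
first = (1.07 − 1)·1000·15.5 = 1085.0000
sparge = (1.008 − 1)·1000·16.5 = 132.0000
total = 1085.0000 + 132.0000

1217.0000 gravity·L


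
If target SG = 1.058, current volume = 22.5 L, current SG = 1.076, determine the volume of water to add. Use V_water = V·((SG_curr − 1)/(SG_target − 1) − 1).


V_water = 22.5·((1.076 − 1)/(1.058 − 1) − 1)

6.9828 L


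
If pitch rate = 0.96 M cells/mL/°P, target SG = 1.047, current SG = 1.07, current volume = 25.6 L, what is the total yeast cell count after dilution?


V_w = V·((SG_c−1)/(SG_t−1)−1);  °P = 259 − 259/SG_t;  cells = rate·(V+V_w)·°P
V_w = 25.6·((1.07−1)/(1.047−1)−1) = 12.5277
V_final = 25.6 + 12.5277 = 38.1277
°P = 259 − 259/1.047 = 11.6266
cells = 0.96·38.1277·11.6266

425.5615 billion cells


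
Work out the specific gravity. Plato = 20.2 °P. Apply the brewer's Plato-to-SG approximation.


SG = 259/(259 − P)
SG = 259/(259 − 20.2)

1.0846


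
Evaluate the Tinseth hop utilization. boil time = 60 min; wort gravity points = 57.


U = 1.65·0.000125^(GP/1000) · (1 − e^(−0.04·t))/4.15
bigness = 1.65·0.000125^(57/1000) = 0.9886
boil_factor = (1 − e^(−0.04·60))/4.15 = 0.2191
U = 0.9886 · 0.2191

0.2166


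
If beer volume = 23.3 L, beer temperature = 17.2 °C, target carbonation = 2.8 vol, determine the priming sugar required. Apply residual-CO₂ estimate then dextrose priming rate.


residual = 14.695·(0.01821 + 0.09011·e^(−0.04·T));  sugar = (target − residual)·4.0·V
residual = 14.695·(0.01821 + 0.09011·e^(−0.04·17.2)) = 0.9331
sugar = (2.8 − 0.9331)·4.0·23.3

173.9955 g


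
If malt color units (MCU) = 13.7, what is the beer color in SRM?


SRM = 1.4922 · MCU^0.6859
SRM = 1.4922 · 13.7^0.6859

8.9847 SRM


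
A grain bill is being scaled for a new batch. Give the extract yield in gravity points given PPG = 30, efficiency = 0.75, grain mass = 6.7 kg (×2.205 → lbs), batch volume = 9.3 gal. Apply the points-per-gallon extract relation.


points = lbs × PPG × eff / vol
lbs = 6.7 × 2.205 = 14.7735
points = 14.7735 × 30 × 0.75 / 9.3

35.7423 points


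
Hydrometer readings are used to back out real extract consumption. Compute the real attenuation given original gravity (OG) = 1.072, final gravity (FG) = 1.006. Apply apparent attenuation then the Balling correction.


AA = (OG−FG)/(OG−1)·100;  RA = AA·0.8192
AA = (1.072 − 1.006)/(1.072 − 1)·100 = 91.6667
RA = 91.6667·0.8192

75.0933 %


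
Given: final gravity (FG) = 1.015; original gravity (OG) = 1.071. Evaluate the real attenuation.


AA = (OG−FG)/(OG−1)·100;  RA = AA·0.8192
AA = (1.071 − 1.015)/(1.071 − 1)·100 = 78.8732
RA = 78.8732·0.8192

64.6130 %


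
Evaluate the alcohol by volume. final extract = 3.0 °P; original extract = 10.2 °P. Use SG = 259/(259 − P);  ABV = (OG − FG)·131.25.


OG = 259/(259 − 10.2) = 1.0410
FG = 259/(259 − 3.0) = 1.0117
ABV = (1.0410 − 1.0117)·131.25

3.8427 % ABV


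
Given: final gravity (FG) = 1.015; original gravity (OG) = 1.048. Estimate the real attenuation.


AA = (OG−FG)/(OG−1)·100;  RA = AA·0.8192
AA = (1.048 − 1.015)/(1.048 − 1)·100 = 68.7500
RA = 68.7500·0.8192

56.3200 %


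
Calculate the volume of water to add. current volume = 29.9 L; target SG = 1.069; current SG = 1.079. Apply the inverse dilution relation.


V_water = V·((SG_curr − 1)/(SG_target − 1) − 1)
V_water = 29.9·((1.079 − 1)/(1.069 − 1) − 1)

4.3333 L


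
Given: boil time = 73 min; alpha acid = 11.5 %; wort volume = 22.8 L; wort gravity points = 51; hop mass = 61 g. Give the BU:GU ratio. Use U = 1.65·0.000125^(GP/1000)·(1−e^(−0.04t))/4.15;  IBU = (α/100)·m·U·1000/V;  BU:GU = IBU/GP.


U = 1.65·0.000125^(51/1000)·(1−e^(−0.04·73))/4.15 = 0.2378
IBU = (11.5/100)·61·0.2378·1000/22.8 = 73.1800
BU:GU = 73.1800/51

1.4349


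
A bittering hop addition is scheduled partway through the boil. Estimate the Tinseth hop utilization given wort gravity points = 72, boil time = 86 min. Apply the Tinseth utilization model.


U = 1.65·0.000125^(GP/1000) · (1 − e^(−0.04·t))/4.15
bigness = 1.65·0.000125^(72/1000) = 0.8639
boil_factor = (1 − e^(−0.04·86))/4.15 = 0.2332
U = 0.8639 · 0.2332

0.2015


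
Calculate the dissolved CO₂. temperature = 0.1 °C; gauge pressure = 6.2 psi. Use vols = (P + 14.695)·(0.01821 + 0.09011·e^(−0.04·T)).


vols = (6.2 + 14.695)·(0.01821 + 0.09011·e^(−0.04·0.1))

2.2558 volumes


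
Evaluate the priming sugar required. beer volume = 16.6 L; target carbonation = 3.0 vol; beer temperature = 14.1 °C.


residual = 14.695·(0.01821 + 0.09011·e^(−0.04·T));  sugar = (target − residual)·4.0·V
residual = 14.695·(0.01821 + 0.09011·e^(−0.04·14.1)) = 1.0210
sugar = (3.0 − 1.0210)·4.0·16.6

131.4088 g


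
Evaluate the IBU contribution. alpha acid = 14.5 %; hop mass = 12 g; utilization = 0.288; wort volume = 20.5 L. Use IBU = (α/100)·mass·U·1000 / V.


IBU = (14.5/100)·12·0.288·1000 / 20.5

24.4449 IBU


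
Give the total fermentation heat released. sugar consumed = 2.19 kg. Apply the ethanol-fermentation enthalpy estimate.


Q = m_sugar · 590 kJ/kg
Q = 2.19 · 590

1292.1000 kJ


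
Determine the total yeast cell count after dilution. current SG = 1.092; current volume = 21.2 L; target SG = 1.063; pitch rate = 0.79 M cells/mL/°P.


V_w = V·((SG_c−1)/(SG_t−1)−1);  °P = 259 − 259/SG_t;  cells = rate·(V+V_w)·°P
V_w = 21.2·((1.092−1)/(1.063−1)−1) = 9.7587
V_final = 21.2 + 9.7587 = 30.9587
°P = 259 − 259/1.063 = 15.3500
cells = 0.79·30.9587·15.3500

375.4199 billion cells


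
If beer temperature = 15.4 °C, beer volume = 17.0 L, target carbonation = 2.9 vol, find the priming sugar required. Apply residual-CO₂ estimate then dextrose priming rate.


residual = 14.695·(0.01821 + 0.09011·e^(−0.04·T));  sugar = (target − residual)·4.0·V
residual = 14.695·(0.01821 + 0.09011·e^(−0.04·15.4)) = 0.9828
sugar = (2.9 − 0.9828)·4.0·17.0

130.3710 g


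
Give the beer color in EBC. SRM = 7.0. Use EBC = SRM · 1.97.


EBC = 7.0 · 1.97

13.7900 EBC


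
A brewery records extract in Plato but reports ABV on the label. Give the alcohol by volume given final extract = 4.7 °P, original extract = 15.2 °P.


SG = 259/(259 − P);  ABV = (OG − FG)·131.25
OG = 259/(259 − 15.2) = 1.0623
FG = 259/(259 − 4.7) = 1.0185
ABV = (1.0623 − 1.0185)·131.25

5.7572 % ABV


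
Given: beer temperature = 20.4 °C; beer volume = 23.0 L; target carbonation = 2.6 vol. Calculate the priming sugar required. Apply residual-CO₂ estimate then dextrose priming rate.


residual = 14.695·(0.01821 + 0.09011·e^(−0.04·T));  sugar = (target − residual)·4.0·V
residual = 14.695·(0.01821 + 0.09011·e^(−0.04·20.4)) = 0.8531
sugar = (2.6 − 0.8531)·4.0·23.0

160.7113 g


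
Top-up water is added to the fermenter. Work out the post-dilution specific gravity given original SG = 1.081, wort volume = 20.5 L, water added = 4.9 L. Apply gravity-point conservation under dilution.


SG_new = 1 + (SG_old − 1)·V_old/(V_old + V_water)
pts = (1.081 − 1)·1000·20.5/(20.5 + 4.9) = 65.3740
SG_new = 1 + 65.3740/1000

1.0654


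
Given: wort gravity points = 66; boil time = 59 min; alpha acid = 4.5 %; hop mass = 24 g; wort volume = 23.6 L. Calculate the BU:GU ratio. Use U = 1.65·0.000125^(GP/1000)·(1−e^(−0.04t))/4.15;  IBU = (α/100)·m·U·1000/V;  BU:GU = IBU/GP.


U = 1.65·0.000125^(66/1000)·(1−e^(−0.04·59))/4.15 = 0.1990
IBU = (4.5/100)·24·0.1990·1000/23.6 = 9.1048
BU:GU = 9.1048/66

0.1380


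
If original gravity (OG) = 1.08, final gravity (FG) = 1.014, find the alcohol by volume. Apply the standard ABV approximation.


ABV = (OG − FG) · 131.25
ABV = (1.08 − 1.014) · 131.25

8.6625 % ABV


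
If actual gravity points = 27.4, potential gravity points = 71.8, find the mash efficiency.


efficiency = actual / potential × 100
efficiency = 27.4 / 71.8 × 100

38.1616 %


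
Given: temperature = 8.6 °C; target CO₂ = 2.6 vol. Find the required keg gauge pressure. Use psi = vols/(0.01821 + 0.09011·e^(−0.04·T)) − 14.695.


psi = 2.6/(0.01821 + 0.09011·e^(−0.04·8.6)) − 14.695

16.9769 psi


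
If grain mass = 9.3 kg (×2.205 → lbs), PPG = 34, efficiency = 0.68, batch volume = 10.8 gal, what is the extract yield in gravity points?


points = lbs × PPG × eff / vol
lbs = 9.3 × 2.205 = 20.5065
points = 20.5065 × 34 × 0.68 / 10.8

43.8991 points


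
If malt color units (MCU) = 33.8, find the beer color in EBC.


SRM = 1.4922·MCU^0.6859;  EBC = SRM·1.97
SRM = 1.4922·33.8^0.6859 = 16.6921
EBC = 16.6921·1.97

32.8834 EBC


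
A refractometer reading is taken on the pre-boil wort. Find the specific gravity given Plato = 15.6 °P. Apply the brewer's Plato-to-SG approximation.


SG = 259/(259 − P)
SG = 259/(259 − 15.6)

1.0641


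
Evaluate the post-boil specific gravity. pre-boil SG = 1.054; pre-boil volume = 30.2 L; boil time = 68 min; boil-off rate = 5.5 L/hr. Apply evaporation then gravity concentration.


V_post = V_pre − rate·(t/60);  SG_post = 1 + (SG_pre−1)·V_pre/V_post
V_post = 30.2 − 5.5·(68/60) = 23.9667
SG_post = 1 + (1.054 − 1)·30.2/23.9667

1.0680


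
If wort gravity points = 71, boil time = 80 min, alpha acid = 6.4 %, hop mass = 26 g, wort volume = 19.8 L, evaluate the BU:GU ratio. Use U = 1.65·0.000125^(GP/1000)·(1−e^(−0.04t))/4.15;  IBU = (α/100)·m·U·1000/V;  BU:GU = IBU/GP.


U = 1.65·0.000125^(71/1000)·(1−e^(−0.04·80))/4.15 = 0.2015
IBU = (6.4/100)·26·0.2015·1000/19.8 = 16.9329
BU:GU = 16.9329/71

0.2385


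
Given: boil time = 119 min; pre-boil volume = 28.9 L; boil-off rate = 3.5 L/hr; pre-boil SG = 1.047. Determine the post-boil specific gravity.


V_post = V_pre − rate·(t/60);  SG_post = 1 + (SG_pre−1)·V_pre/V_post
V_post = 28.9 − 3.5·(119/60) = 21.9583
SG_post = 1 + (1.047 − 1)·28.9/21.9583

1.0619


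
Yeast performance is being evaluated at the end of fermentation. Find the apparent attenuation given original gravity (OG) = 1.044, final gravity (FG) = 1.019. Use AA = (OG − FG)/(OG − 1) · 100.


AA = (1.044 − 1.019)/(1.044 − 1) · 100

56.8182 %


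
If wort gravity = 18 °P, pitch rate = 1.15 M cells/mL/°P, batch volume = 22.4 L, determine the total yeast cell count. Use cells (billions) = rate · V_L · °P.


cells = 1.15 · 22.4 · 18

463.6800 billion cells


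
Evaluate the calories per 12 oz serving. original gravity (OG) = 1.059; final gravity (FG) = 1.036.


ABW = (OG−FG)·131.25·0.79/FG;  °P = 259 − 259/SG (for OG→OE and FG→AE);  RE = 0.1808·OE + 0.8192·AE;  Cal = (6.9·ABW + 4·(RE−0.1))·FG·3.55
ABW = (1.059 − 1.036)·131.25·0.79/1.036 = 2.3019
OE = 259 − 259/1.059 = 14.4297 °P
AE = 259 − 259/1.036 = 9.0000 °P
RE = 0.1808·14.4297 + 0.8192·9.0000 = 9.9817 °P
Cal = (6.9·2.3019 + 4·(9.9817−0.1))·1.036·3.55

203.7874 kcal


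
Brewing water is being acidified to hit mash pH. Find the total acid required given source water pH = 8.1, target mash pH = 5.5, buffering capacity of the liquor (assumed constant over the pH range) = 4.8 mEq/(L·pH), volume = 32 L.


acid = buffering capacity · (pH_source − pH_target) · V
acid = 4.8 · (8.1 − 5.5) · 32

399.3600 mEq


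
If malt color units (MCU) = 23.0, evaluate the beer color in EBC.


SRM = 1.4922·MCU^0.6859;  EBC = SRM·1.97
SRM = 1.4922·23.0^0.6859 = 12.8185
EBC = 12.8185·1.97

25.2524 EBC


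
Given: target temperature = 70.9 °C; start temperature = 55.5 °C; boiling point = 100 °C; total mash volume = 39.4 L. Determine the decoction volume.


V_dec = V_total·(T_target − T_start)/(T_boil − T_start)
V_dec = 39.4·(70.9 − 55.5)/(100 − 55.5)

13.6351 L


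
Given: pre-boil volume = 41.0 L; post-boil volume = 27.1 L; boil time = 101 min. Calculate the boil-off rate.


rate = (V_pre − V_post) / (t_min/60)
rate = (41.0 − 27.1) / (101/60)

8.2574 L/hr


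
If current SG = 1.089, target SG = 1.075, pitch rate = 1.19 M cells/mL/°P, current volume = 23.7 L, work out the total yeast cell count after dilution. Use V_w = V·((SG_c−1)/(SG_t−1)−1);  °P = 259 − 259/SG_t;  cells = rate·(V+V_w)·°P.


V_w = 23.7·((1.089−1)/(1.075−1)−1) = 4.4240
V_final = 23.7 + 4.4240 = 28.1240
°P = 259 − 259/1.075 = 18.0698
cells = 1.19·28.1240·18.0698

604.7510 billion cells


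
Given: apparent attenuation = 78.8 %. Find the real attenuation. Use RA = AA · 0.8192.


RA = 78.8 · 0.8192

64.5530 %


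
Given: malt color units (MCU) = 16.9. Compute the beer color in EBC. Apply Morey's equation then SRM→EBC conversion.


SRM = 1.4922·MCU^0.6859;  EBC = SRM·1.97
SRM = 1.4922·16.9^0.6859 = 10.3761
EBC = 10.3761·1.97

20.4409 EBC


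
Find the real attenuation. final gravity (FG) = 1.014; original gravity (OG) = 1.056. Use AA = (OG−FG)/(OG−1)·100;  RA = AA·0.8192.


AA = (1.056 − 1.014)/(1.056 − 1)·100 = 75.0000
RA = 75.0000·0.8192

61.4400 %


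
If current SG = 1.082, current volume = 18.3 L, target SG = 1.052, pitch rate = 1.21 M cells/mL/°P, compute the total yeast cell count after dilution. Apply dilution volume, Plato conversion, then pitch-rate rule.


V_w = V·((SG_c−1)/(SG_t−1)−1);  °P = 259 − 259/SG_t;  cells = rate·(V+V_w)·°P
V_w = 18.3·((1.082−1)/(1.052−1)−1) = 10.5577
V_final = 18.3 + 10.5577 = 28.8577
°P = 259 − 259/1.052 = 12.8023
cells = 1.21·28.8577·12.8023

447.0276 billion cells


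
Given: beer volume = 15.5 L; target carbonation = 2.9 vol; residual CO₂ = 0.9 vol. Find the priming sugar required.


sugar = (target − residual)·4.0·V
sugar = (2.9 − 0.9)·4.0·15.5

124.0000 g


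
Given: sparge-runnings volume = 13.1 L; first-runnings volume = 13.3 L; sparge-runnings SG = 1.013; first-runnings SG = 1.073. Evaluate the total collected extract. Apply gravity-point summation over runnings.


total = Σ (SG_i − 1)·1000·V_i
first = (1.073 − 1)·1000·13.3 = 970.9000
sparge = (1.013 − 1)·1000·13.1 = 170.3000
total = 970.9000 + 170.3000

1141.2000 gravity·L


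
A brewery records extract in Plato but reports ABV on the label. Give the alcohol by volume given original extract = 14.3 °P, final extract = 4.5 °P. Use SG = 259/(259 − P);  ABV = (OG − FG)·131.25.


OG = 259/(259 − 14.3) = 1.0584
FG = 259/(259 − 4.5) = 1.0177
ABV = (1.0584 − 1.0177)·131.25

5.3494 % ABV


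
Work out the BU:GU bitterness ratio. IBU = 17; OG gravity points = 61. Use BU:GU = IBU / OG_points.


BU:GU = 17 / 61

0.2787


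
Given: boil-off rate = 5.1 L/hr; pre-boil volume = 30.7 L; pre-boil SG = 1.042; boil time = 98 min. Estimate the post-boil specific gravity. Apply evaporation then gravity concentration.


V_post = V_pre − rate·(t/60);  SG_post = 1 + (SG_pre−1)·V_pre/V_post
V_post = 30.7 − 5.1·(98/60) = 22.3700
SG_post = 1 + (1.042 − 1)·30.7/22.3700

1.0576


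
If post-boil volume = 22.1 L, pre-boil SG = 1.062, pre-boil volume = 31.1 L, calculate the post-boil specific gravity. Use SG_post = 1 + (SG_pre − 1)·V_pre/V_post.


pts_pre = (1.062 − 1)·1000 = 62.0000
pts_post = 62.0000·31.1/22.1 = 87.2489
SG_post = 1 + 87.2489/1000

1.0872


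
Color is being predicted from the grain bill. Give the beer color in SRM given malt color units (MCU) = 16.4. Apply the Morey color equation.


SRM = 1.4922 · MCU^0.6859
SRM = 1.4922 · 16.4^0.6859

10.1646 SRM


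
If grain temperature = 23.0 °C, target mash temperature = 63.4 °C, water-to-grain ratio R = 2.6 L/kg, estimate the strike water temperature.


T_strike = (0.41/R)·(T_mash − T_grain) + T_mash
T_strike = (0.41/2.6)·(63.4 − 23.0) + 63.4

69.7708 °C


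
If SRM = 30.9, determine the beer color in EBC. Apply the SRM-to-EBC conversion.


EBC = SRM · 1.97
EBC = 30.9 · 1.97

60.8730 EBC


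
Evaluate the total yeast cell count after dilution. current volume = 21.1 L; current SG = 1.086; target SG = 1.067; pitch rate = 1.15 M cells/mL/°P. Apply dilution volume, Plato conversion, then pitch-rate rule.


V_w = V·((SG_c−1)/(SG_t−1)−1);  °P = 259 − 259/SG_t;  cells = rate·(V+V_w)·°P
V_w = 21.1·((1.086−1)/(1.067−1)−1) = 5.9836
V_final = 21.1 + 5.9836 = 27.0836
°P = 259 − 259/1.067 = 16.2634
cells = 1.15·27.0836·16.2634

506.5404 billion cells


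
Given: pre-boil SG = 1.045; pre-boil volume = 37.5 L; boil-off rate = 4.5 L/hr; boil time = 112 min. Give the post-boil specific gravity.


V_post = V_pre − rate·(t/60);  SG_post = 1 + (SG_pre−1)·V_pre/V_post
V_post = 37.5 − 4.5·(112/60) = 29.1000
SG_post = 1 + (1.045 − 1)·37.5/29.1000

1.0580


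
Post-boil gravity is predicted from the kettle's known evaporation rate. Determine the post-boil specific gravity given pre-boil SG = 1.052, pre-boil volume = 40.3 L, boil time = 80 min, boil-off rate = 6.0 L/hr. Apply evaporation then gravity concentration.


V_post = V_pre − rate·(t/60);  SG_post = 1 + (SG_pre−1)·V_pre/V_post
V_post = 40.3 − 6.0·(80/60) = 32.3000
SG_post = 1 + (1.052 − 1)·40.3/32.3000

1.0649


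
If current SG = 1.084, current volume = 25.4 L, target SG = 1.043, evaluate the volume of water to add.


V_water = V·((SG_curr − 1)/(SG_target − 1) − 1)
V_water = 25.4·((1.084 − 1)/(1.043 − 1) − 1)

24.2186 L


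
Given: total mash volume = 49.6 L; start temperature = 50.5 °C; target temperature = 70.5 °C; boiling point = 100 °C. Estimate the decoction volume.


V_dec = V_total·(T_target − T_start)/(T_boil − T_start)
V_dec = 49.6·(70.5 − 50.5)/(100 − 50.5)

20.0404 L


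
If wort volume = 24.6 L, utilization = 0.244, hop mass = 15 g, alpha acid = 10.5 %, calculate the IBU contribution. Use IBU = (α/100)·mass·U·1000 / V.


IBU = (10.5/100)·15·0.244·1000 / 24.6

15.6220 IBU


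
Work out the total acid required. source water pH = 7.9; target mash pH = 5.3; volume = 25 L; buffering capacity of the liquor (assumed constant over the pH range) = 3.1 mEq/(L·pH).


acid = buffering capacity · (pH_source − pH_target) · V
acid = 3.1 · (7.9 − 5.3) · 25

201.5000 mEq


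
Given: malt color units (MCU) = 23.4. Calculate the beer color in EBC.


SRM = 1.4922·MCU^0.6859;  EBC = SRM·1.97
SRM = 1.4922·23.4^0.6859 = 12.9710
EBC = 12.9710·1.97

25.5528 EBC


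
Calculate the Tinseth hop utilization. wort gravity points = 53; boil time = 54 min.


U = 1.65·0.000125^(GP/1000) · (1 − e^(−0.04·t))/4.15
bigness = 1.65·0.000125^(53/1000) = 1.0248
boil_factor = (1 − e^(−0.04·54))/4.15 = 0.2132
U = 1.0248 · 0.2132

0.2185


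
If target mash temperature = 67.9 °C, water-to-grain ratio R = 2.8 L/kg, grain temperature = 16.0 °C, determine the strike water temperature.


T_strike = (0.41/R)·(T_mash − T_grain) + T_mash
T_strike = (0.41/2.8)·(67.9 − 16.0) + 67.9

75.4996 °C


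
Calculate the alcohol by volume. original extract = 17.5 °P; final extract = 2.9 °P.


SG = 259/(259 − P);  ABV = (OG − FG)·131.25
OG = 259/(259 − 17.5) = 1.0725
FG = 259/(259 − 2.9) = 1.0113
ABV = (1.0725 − 1.0113)·131.25

8.0246 % ABV


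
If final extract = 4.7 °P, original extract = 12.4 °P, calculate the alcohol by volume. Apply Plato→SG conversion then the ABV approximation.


SG = 259/(259 − P);  ABV = (OG − FG)·131.25
OG = 259/(259 − 12.4) = 1.0503
FG = 259/(259 − 4.7) = 1.0185
ABV = (1.0503 − 1.0185)·131.25

4.1740 % ABV


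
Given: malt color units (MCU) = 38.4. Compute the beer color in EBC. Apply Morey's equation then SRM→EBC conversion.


SRM = 1.4922·MCU^0.6859;  EBC = SRM·1.97
SRM = 1.4922·38.4^0.6859 = 18.2188
EBC = 18.2188·1.97

35.8910 EBC


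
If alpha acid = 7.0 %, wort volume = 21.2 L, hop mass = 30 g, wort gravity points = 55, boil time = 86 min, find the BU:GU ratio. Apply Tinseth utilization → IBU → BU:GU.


U = 1.65·0.000125^(GP/1000)·(1−e^(−0.04t))/4.15;  IBU = (α/100)·m·U·1000/V;  BU:GU = IBU/GP
U = 1.65·0.000125^(55/1000)·(1−e^(−0.04·86))/4.15 = 0.2348
IBU = (7.0/100)·30·0.2348·1000/21.2 = 23.2539
BU:GU = 23.2539/55

0.4228


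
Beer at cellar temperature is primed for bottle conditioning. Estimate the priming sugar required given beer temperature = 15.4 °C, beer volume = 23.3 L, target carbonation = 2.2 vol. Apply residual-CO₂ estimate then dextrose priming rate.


residual = 14.695·(0.01821 + 0.09011·e^(−0.04·T));  sugar = (target − residual)·4.0·V
residual = 14.695·(0.01821 + 0.09011·e^(−0.04·15.4)) = 0.9828
sugar = (2.2 − 0.9828)·4.0·23.3

113.4450 g


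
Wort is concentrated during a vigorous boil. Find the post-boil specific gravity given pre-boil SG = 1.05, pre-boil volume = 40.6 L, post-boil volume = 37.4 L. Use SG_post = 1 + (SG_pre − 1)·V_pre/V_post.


pts_pre = (1.05 − 1)·1000 = 50.0000
pts_post = 50.0000·40.6/37.4 = 54.2781
SG_post = 1 + 54.2781/1000

1.0543


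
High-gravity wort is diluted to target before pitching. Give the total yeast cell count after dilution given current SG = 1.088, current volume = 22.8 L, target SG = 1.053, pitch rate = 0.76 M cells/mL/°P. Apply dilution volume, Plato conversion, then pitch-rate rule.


V_w = V·((SG_c−1)/(SG_t−1)−1);  °P = 259 − 259/SG_t;  cells = rate·(V+V_w)·°P
V_w = 22.8·((1.088−1)/(1.053−1)−1) = 15.0566
V_final = 22.8 + 15.0566 = 37.8566
°P = 259 − 259/1.053 = 13.0361
cells = 0.76·37.8566·13.0361

375.0615 billion cells


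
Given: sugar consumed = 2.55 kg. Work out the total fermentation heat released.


Q = m_sugar · 590 kJ/kg
Q = 2.55 · 590

1504.5000 kJ


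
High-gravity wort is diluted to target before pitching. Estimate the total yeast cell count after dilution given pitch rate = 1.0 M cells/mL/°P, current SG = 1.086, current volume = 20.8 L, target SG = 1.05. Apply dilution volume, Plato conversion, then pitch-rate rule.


V_w = V·((SG_c−1)/(SG_t−1)−1);  °P = 259 − 259/SG_t;  cells = rate·(V+V_w)·°P
V_w = 20.8·((1.086−1)/(1.05−1)−1) = 14.9760
V_final = 20.8 + 14.9760 = 35.7760
°P = 259 − 259/1.05 = 12.3333
cells = 1.0·35.7760·12.3333

441.2373 billion cells


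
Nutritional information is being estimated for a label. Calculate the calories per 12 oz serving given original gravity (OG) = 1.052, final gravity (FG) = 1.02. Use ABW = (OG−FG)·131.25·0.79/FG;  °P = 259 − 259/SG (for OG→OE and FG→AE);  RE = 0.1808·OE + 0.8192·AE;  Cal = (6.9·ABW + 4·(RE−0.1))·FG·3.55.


ABW = (1.052 − 1.02)·131.25·0.79/1.02 = 3.2529
OE = 259 − 259/1.052 = 12.8023 °P
AE = 259 − 259/1.02 = 5.0784 °P
RE = 0.1808·12.8023 + 0.8192·5.0784 = 6.4749 °P
Cal = (6.9·3.2529 + 4·(6.4749−0.1))·1.02·3.55

173.6085 kcal


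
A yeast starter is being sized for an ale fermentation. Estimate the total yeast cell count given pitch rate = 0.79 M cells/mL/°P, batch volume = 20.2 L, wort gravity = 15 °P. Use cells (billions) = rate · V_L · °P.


cells = 0.79 · 20.2 · 15

239.3700 billion cells


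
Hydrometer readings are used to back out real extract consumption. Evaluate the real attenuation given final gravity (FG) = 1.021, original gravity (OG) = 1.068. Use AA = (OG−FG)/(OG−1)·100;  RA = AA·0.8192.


AA = (1.068 − 1.021)/(1.068 − 1)·100 = 69.1176
RA = 69.1176·0.8192

56.6212 %


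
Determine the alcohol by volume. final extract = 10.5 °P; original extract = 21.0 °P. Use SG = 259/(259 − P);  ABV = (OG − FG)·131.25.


OG = 259/(259 − 21.0) = 1.0882
FG = 259/(259 − 10.5) = 1.0423
ABV = (1.0882 − 1.0423)·131.25

6.0351 % ABV


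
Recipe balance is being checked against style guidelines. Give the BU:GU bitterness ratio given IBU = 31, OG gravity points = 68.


BU:GU = IBU / OG_points
BU:GU = 31 / 68

0.4559


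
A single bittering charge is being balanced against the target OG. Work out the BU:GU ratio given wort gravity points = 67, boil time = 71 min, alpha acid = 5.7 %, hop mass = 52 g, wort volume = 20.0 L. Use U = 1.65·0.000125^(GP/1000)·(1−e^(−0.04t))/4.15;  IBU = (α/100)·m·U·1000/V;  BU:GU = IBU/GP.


U = 1.65·0.000125^(67/1000)·(1−e^(−0.04·71))/4.15 = 0.2050
IBU = (5.7/100)·52·0.2050·1000/20.0 = 30.3831
BU:GU = 30.3831/67

0.4535


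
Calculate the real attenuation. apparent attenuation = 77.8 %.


RA = AA · 0.8192
RA = 77.8 · 0.8192

63.7338 %


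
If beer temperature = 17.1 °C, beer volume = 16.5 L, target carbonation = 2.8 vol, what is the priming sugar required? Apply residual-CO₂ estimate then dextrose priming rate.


residual = 14.695·(0.01821 + 0.09011·e^(−0.04·T));  sugar = (target − residual)·4.0·V
residual = 14.695·(0.01821 + 0.09011·e^(−0.04·17.1)) = 0.9358
sugar = (2.8 − 0.9358)·4.0·16.5

123.0396 g


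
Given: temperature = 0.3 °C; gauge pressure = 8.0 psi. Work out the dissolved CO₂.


vols = (P + 14.695)·(0.01821 + 0.09011·e^(−0.04·T))
vols = (8.0 + 14.695)·(0.01821 + 0.09011·e^(−0.04·0.3))

2.4339 volumes


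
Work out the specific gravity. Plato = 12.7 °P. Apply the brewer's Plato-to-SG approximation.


SG = 259/(259 − P)
SG = 259/(259 − 12.7)

1.0516


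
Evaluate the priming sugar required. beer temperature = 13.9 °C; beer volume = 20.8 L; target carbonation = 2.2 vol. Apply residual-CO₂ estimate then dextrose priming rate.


residual = 14.695·(0.01821 + 0.09011·e^(−0.04·T));  sugar = (target − residual)·4.0·V
residual = 14.695·(0.01821 + 0.09011·e^(−0.04·13.9)) = 1.0270
sugar = (2.2 − 1.0270)·4.0·20.8

97.5933 g


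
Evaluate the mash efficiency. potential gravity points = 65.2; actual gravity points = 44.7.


efficiency = actual / potential × 100
efficiency = 44.7 / 65.2 × 100

68.5583 %


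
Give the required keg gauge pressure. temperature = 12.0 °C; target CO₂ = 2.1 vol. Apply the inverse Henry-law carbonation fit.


psi = vols/(0.01821 + 0.09011·e^(−0.04·T)) − 14.695
psi = 2.1/(0.01821 + 0.09011·e^(−0.04·12.0)) − 14.695

13.6954 psi


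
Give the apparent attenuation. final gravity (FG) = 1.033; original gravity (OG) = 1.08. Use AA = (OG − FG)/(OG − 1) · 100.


AA = (1.08 − 1.033)/(1.08 − 1) · 100

58.7500 %


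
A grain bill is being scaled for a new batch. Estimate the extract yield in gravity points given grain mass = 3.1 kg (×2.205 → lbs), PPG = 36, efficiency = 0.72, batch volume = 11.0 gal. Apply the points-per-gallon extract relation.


points = lbs × PPG × eff / vol
lbs = 3.1 × 2.205 = 6.8355
points = 6.8355 × 36 × 0.72 / 11.0

16.1069 points


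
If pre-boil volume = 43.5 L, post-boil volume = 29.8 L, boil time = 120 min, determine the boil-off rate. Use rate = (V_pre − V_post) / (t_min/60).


rate = (43.5 − 29.8) / (120/60)

6.8500 L/hr


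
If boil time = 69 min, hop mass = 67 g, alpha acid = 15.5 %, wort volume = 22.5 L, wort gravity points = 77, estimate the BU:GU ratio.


U = 1.65·0.000125^(GP/1000)·(1−e^(−0.04t))/4.15;  IBU = (α/100)·m·U·1000/V;  BU:GU = IBU/GP
U = 1.65·0.000125^(77/1000)·(1−e^(−0.04·69))/4.15 = 0.1864
IBU = (15.5/100)·67·0.1864·1000/22.5 = 86.0451
BU:GU = 86.0451/77

1.1175


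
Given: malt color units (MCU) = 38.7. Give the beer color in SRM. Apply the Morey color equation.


SRM = 1.4922 · MCU^0.6859
SRM = 1.4922 · 38.7^0.6859

18.3163 SRM


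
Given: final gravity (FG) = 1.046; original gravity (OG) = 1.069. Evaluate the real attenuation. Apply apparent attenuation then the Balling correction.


AA = (OG−FG)/(OG−1)·100;  RA = AA·0.8192
AA = (1.069 − 1.046)/(1.069 − 1)·100 = 33.3333
RA = 33.3333·0.8192

27.3067 %


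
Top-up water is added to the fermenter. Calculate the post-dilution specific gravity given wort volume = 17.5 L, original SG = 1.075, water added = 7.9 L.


SG_new = 1 + (SG_old − 1)·V_old/(V_old + V_water)
pts = (1.075 − 1)·1000·17.5/(17.5 + 7.9) = 51.6732
SG_new = 1 + 51.6732/1000

1.0517


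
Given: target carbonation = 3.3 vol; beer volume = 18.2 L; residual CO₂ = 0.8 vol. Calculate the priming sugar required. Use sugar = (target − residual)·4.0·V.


sugar = (3.3 − 0.8)·4.0·18.2

182.0000 g


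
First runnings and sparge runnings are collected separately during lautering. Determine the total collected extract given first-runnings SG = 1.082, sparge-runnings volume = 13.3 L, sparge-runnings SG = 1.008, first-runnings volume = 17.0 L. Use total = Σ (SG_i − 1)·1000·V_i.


first = (1.082 − 1)·1000·17.0 = 1394.0000
sparge = (1.008 − 1)·1000·13.3 = 106.4000
total = 1394.0000 + 106.4000

1500.4000 gravity·L


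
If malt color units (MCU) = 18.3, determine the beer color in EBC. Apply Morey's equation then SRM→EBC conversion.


SRM = 1.4922·MCU^0.6859;  EBC = SRM·1.97
SRM = 1.4922·18.3^0.6859 = 10.9583
EBC = 10.9583·1.97

21.5878 EBC


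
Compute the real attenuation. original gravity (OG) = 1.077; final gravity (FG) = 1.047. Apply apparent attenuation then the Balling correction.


AA = (OG−FG)/(OG−1)·100;  RA = AA·0.8192
AA = (1.077 − 1.047)/(1.077 − 1)·100 = 38.9610
RA = 38.9610·0.8192

31.9169 %


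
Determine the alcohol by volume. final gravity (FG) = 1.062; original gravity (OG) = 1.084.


ABV = (OG − FG) · 131.25
ABV = (1.084 − 1.062) · 131.25

2.8875 % ABV


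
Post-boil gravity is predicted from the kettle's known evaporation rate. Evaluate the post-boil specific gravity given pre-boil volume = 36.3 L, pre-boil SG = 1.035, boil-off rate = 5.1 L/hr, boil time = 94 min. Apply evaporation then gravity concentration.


V_post = V_pre − rate·(t/60);  SG_post = 1 + (SG_pre−1)·V_pre/V_post
V_post = 36.3 − 5.1·(94/60) = 28.3100
SG_post = 1 + (1.035 − 1)·36.3/28.3100

1.0449


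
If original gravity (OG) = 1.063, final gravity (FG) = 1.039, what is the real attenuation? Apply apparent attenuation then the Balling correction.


AA = (OG−FG)/(OG−1)·100;  RA = AA·0.8192
AA = (1.063 − 1.039)/(1.063 − 1)·100 = 38.0952
RA = 38.0952·0.8192

31.2076 %


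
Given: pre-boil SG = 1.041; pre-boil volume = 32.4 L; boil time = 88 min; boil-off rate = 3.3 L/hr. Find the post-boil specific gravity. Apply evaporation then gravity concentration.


V_post = V_pre − rate·(t/60);  SG_post = 1 + (SG_pre−1)·V_pre/V_post
V_post = 32.4 − 3.3·(88/60) = 27.5600
SG_post = 1 + (1.041 − 1)·32.4/27.5600

1.0482


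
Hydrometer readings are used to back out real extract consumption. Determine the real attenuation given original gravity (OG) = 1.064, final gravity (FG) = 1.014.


AA = (OG−FG)/(OG−1)·100;  RA = AA·0.8192
AA = (1.064 − 1.014)/(1.064 − 1)·100 = 78.1250
RA = 78.1250·0.8192

64.0000 %


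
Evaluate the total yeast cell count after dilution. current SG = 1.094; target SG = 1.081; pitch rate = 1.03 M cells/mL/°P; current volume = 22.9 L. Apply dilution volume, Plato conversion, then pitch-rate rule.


V_w = V·((SG_c−1)/(SG_t−1)−1);  °P = 259 − 259/SG_t;  cells = rate·(V+V_w)·°P
V_w = 22.9·((1.094−1)/(1.081−1)−1) = 3.6753
V_final = 22.9 + 3.6753 = 26.5753
°P = 259 − 259/1.081 = 19.4070
cells = 1.03·26.5753·19.4070

531.2203 billion cells


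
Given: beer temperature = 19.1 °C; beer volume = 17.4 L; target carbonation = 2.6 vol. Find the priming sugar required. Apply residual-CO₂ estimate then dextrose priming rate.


residual = 14.695·(0.01821 + 0.09011·e^(−0.04·T));  sugar = (target − residual)·4.0·V
residual = 14.695·(0.01821 + 0.09011·e^(−0.04·19.1)) = 0.8844
sugar = (2.6 − 0.8844)·4.0·17.4

119.4063 g


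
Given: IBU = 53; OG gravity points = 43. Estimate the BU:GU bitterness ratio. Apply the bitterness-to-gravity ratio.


BU:GU = IBU / OG_points
BU:GU = 53 / 43

1.2326


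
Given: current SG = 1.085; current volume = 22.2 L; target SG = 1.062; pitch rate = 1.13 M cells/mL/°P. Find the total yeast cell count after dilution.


V_w = V·((SG_c−1)/(SG_t−1)−1);  °P = 259 − 259/SG_t;  cells = rate·(V+V_w)·°P
V_w = 22.2·((1.085−1)/(1.062−1)−1) = 8.2355
V_final = 22.2 + 8.2355 = 30.4355
°P = 259 − 259/1.062 = 15.1205
cells = 1.13·30.4355·15.1205

520.0266 billion cells


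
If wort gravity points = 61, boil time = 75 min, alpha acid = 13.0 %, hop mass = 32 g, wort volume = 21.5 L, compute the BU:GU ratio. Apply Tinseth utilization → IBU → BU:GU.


U = 1.65·0.000125^(GP/1000)·(1−e^(−0.04t))/4.15;  IBU = (α/100)·m·U·1000/V;  BU:GU = IBU/GP
U = 1.65·0.000125^(61/1000)·(1−e^(−0.04·75))/4.15 = 0.2184
IBU = (13.0/100)·32·0.2184·1000/21.5 = 42.2497
BU:GU = 42.2497/61

0.6926


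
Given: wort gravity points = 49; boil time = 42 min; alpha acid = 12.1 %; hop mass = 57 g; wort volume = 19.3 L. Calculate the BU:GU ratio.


U = 1.65·0.000125^(GP/1000)·(1−e^(−0.04t))/4.15;  IBU = (α/100)·m·U·1000/V;  BU:GU = IBU/GP
U = 1.65·0.000125^(49/1000)·(1−e^(−0.04·42))/4.15 = 0.2083
IBU = (12.1/100)·57·0.2083·1000/19.3 = 74.4239
BU:GU = 74.4239/49

1.5189


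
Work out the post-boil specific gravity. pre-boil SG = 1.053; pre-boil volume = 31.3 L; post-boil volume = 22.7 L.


SG_post = 1 + (SG_pre − 1)·V_pre/V_post
pts_pre = (1.053 − 1)·1000 = 53.0000
pts_post = 53.0000·31.3/22.7 = 73.0793
SG_post = 1 + 73.0793/1000

1.0731


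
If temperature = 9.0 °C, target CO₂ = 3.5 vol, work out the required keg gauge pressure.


psi = vols/(0.01821 + 0.09011·e^(−0.04·T)) − 14.695
psi = 3.5/(0.01821 + 0.09011·e^(−0.04·9.0)) − 14.695

28.4735 psi


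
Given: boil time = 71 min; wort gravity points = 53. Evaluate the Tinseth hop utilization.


U = 1.65·0.000125^(GP/1000) · (1 − e^(−0.04·t))/4.15
bigness = 1.65·0.000125^(53/1000) = 1.0248
boil_factor = (1 − e^(−0.04·71))/4.15 = 0.2269
U = 1.0248 · 0.2269

0.2325


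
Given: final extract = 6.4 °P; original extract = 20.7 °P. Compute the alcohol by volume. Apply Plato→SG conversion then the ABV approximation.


SG = 259/(259 − P);  ABV = (OG − FG)·131.25
OG = 259/(259 − 20.7) = 1.0869
FG = 259/(259 − 6.4) = 1.0253
ABV = (1.0869 − 1.0253)·131.25

8.0757 % ABV


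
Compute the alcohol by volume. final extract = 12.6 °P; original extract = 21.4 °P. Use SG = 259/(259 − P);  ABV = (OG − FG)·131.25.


OG = 259/(259 − 21.4) = 1.0901
FG = 259/(259 − 12.6) = 1.0511
ABV = (1.0901 − 1.0511)·131.25

5.1097 % ABV


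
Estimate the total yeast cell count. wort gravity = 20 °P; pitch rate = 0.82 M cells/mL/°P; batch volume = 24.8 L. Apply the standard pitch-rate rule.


cells (billions) = rate · V_L · °P
cells = 0.82 · 24.8 · 20

406.7200 billion cells


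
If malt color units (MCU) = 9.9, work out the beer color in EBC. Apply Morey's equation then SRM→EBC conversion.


SRM = 1.4922·MCU^0.6859;  EBC = SRM·1.97
SRM = 1.4922·9.9^0.6859 = 7.1901
EBC = 7.1901·1.97

14.1644 EBC


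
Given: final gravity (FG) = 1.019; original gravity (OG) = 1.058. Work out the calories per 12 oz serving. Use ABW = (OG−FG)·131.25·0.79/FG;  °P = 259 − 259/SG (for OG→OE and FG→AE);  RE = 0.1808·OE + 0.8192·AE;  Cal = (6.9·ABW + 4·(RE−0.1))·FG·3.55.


ABW = (1.058 − 1.019)·131.25·0.79/1.019 = 3.9684
OE = 259 − 259/1.058 = 14.1985 °P
AE = 259 − 259/1.019 = 4.8292 °P
RE = 0.1808·14.1985 + 0.8192·4.8292 = 6.5232 °P
Cal = (6.9·3.9684 + 4·(6.5232−0.1))·1.019·3.55

191.9957 kcal


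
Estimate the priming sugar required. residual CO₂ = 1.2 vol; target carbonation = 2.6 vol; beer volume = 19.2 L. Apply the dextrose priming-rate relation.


sugar = (target − residual)·4.0·V
sugar = (2.6 − 1.2)·4.0·19.2

107.5200 g


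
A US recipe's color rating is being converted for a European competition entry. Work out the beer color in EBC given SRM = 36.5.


EBC = SRM · 1.97
EBC = 36.5 · 1.97

71.9050 EBC


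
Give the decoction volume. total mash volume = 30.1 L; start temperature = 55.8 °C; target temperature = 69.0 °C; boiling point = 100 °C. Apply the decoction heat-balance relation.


V_dec = V_total·(T_target − T_start)/(T_boil − T_start)
V_dec = 30.1·(69.0 − 55.8)/(100 − 55.8)

8.9891 L


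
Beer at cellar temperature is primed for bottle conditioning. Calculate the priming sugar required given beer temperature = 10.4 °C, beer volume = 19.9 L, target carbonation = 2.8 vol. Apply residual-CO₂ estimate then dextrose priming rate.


residual = 14.695·(0.01821 + 0.09011·e^(−0.04·T));  sugar = (target − residual)·4.0·V
residual = 14.695·(0.01821 + 0.09011·e^(−0.04·10.4)) = 1.1411
sugar = (2.8 − 1.1411)·4.0·19.9

132.0467 g


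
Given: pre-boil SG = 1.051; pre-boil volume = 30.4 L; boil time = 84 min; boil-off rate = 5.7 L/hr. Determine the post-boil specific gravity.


V_post = V_pre − rate·(t/60);  SG_post = 1 + (SG_pre−1)·V_pre/V_post
V_post = 30.4 − 5.7·(84/60) = 22.4200
SG_post = 1 + (1.051 − 1)·30.4/22.4200

1.0692


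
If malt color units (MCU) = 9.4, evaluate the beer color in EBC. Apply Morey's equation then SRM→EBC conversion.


SRM = 1.4922·MCU^0.6859;  EBC = SRM·1.97
SRM = 1.4922·9.4^0.6859 = 6.9390
EBC = 6.9390·1.97

13.6698 EBC


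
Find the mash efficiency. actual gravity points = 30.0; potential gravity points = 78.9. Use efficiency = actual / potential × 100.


efficiency = 30.0 / 78.9 × 100

38.0228 %


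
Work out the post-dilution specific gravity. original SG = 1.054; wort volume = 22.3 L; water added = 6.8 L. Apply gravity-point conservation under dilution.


SG_new = 1 + (SG_old − 1)·V_old/(V_old + V_water)
pts = (1.054 − 1)·1000·22.3/(22.3 + 6.8) = 41.3814
SG_new = 1 + 41.3814/1000

1.0414


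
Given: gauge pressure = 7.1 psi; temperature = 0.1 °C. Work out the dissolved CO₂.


vols = (P + 14.695)·(0.01821 + 0.09011·e^(−0.04·T))
vols = (7.1 + 14.695)·(0.01821 + 0.09011·e^(−0.04·0.1))

2.3530 volumes


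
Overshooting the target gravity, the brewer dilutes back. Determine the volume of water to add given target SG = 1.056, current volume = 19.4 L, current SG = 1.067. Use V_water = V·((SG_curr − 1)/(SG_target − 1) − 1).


V_water = 19.4·((1.067 − 1)/(1.056 − 1) − 1)

3.8107 L


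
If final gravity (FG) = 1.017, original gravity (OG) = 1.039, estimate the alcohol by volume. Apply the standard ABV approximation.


ABV = (OG − FG) · 131.25
ABV = (1.039 − 1.017) · 131.25

2.8875 % ABV


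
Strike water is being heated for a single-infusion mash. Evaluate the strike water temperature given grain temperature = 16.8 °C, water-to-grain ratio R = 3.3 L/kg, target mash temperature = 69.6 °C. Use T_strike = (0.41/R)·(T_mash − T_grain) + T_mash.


T_strike = (0.41/3.3)·(69.6 − 16.8) + 69.6

76.1600 °C


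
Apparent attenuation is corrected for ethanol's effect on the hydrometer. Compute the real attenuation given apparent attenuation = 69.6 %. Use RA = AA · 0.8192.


RA = 69.6 · 0.8192

57.0163 %


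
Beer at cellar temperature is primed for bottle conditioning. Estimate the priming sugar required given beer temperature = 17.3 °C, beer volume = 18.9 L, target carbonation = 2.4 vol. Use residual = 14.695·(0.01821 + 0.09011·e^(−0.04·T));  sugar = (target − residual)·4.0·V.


residual = 14.695·(0.01821 + 0.09011·e^(−0.04·17.3)) = 0.9304
sugar = (2.4 − 0.9304)·4.0·18.9

111.0988 g
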